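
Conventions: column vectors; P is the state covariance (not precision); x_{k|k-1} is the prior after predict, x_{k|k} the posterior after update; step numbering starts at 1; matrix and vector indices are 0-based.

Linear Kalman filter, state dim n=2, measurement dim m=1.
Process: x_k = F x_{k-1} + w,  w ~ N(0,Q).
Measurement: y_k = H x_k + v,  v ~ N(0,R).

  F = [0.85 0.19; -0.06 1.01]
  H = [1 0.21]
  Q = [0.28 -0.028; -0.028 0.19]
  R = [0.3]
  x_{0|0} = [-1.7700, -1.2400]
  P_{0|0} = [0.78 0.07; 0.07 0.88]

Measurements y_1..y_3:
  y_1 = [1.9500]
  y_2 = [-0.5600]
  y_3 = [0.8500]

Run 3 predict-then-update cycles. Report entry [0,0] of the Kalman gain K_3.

step 1: x^-=[-1.7401, -1.1462]  P^-=[0.8979 0.1604; 0.1604 1.0820]  S=[1.3130]  K=[0.7095; 0.2952]  nu=[3.9308]  x^+=[1.0489, 0.0142]  P^+=[0.2369 -0.1146; -0.1146 0.9676]
step 2: x^-=[0.8943, -0.0486]  P^-=[0.4491 0.0485; 0.0485 1.1918]  S=[0.8220]  K=[0.5587; 0.3635]  nu=[-1.4441]  x^+=[0.0874, -0.5734]  P^+=[0.1925 -0.1184; -0.1184 1.0832]
step 3: x^-=[-0.0346, -0.5844]  P^-=[0.4199 0.0697; 0.0697 1.3100]  S=[0.8070]  K=[0.5385; 0.4273]  nu=[1.0074]  x^+=[0.5078, -0.1540]  P^+=[0.1859 -0.1160; -0.1160 1.1627]

K[0,0] = 0.5385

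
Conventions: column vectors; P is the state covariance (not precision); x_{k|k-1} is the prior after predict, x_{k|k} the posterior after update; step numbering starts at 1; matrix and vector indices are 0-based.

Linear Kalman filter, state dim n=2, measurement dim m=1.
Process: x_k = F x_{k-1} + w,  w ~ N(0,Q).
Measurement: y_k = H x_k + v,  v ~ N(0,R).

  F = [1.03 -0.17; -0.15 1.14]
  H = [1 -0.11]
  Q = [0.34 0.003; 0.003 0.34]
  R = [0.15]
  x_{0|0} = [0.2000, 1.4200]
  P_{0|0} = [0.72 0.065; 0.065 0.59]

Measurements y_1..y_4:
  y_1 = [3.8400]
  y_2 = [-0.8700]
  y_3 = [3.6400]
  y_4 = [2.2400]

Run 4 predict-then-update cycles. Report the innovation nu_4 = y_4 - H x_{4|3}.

innov = [-0.6793]

step 1: x^-=[-0.0354, 1.5888]  P^-=[1.0981 -0.1446; -0.1446 1.1007]  S=[1.2933]  K=[0.8614; -0.2054]  nu=[4.0502]  x^+=[3.4535, 0.7568]  P^+=[0.1385 0.0843; 0.0843 1.0462]
step 2: x^-=[3.4284, 0.3447]  P^-=[0.4876 -0.1201; -0.1201 1.6739]  S=[0.6843]  K=[0.7319; -0.4445]  nu=[-4.2605]  x^+=[0.3101, 2.2385]  P^+=[0.1211 0.1026; 0.1026 1.5387]
step 3: x^-=[-0.0611, 2.5054]  P^-=[0.4770 -0.1908; -0.1908 2.3073]  S=[0.6969]  K=[0.7146; -0.6380]  nu=[3.9767]  x^+=[2.7805, -0.0319]  P^+=[0.1211 0.1269; 0.1269 2.0236]
step 4: x^-=[2.8694, -0.4534]  P^-=[0.4826 -0.2557; -0.2557 2.9292]  S=[0.7243]  K=[0.7051; -0.7979]  nu=[-0.6793]  x^+=[2.3904, 0.0885]  P^+=[0.1225 0.1518; 0.1518 2.4681]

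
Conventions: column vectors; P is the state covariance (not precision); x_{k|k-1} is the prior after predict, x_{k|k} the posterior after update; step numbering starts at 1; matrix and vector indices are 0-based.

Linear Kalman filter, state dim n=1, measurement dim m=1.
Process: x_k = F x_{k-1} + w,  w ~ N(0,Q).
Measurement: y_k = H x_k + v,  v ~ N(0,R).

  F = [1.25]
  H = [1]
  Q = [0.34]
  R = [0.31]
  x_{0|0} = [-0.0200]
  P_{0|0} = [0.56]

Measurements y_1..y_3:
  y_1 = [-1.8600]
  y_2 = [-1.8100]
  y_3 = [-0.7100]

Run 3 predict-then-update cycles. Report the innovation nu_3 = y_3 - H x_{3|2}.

innov = [1.5707]

step 1: x^-=[-0.0250]  P^-=[1.2150]  S=[1.5250]  K=[0.7967]  nu=[-1.8350]  x^+=[-1.4870]  P^+=[0.2470]
step 2: x^-=[-1.8587]  P^-=[0.7259]  S=[1.0359]  K=[0.7007]  nu=[0.0487]  x^+=[-1.8246]  P^+=[0.2172]
step 3: x^-=[-2.2807]  P^-=[0.6794]  S=[0.9894]  K=[0.6867]  nu=[1.5707]  x^+=[-1.2021]  P^+=[0.2129]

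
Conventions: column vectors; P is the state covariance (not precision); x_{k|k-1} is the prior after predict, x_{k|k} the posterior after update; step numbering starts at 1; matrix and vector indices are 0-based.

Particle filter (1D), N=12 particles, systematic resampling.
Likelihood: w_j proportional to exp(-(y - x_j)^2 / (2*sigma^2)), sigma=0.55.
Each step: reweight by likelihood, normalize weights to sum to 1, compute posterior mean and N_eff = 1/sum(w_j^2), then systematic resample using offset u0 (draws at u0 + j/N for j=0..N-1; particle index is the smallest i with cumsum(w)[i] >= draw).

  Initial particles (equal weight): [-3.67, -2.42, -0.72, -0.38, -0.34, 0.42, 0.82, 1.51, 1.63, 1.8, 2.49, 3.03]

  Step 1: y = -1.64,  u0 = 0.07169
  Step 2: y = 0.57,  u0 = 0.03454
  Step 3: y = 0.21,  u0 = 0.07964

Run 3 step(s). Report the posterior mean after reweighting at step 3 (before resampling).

step 1: w=[0.0015, 0.4888, 0.3298, 0.0969, 0.0818, 0.0012, 0.0001, 0.0000, 0.0000, 0.0000, 0.0000, 0.0000]  mean=-1.4898  Neff=2.7490  idx=[1, 1, 1, 1, 1, 1, 2, 2, 2, 3, 3, 4]
step 2: w=[0.0000, 0.0000, 0.0000, 0.0000, 0.0000, 0.0000, 0.0713, 0.0713, 0.0713, 0.2511, 0.2511, 0.2839]  mean=-0.4414  Neff=4.5055  idx=[6, 7, 8, 9, 9, 9, 10, 10, 10, 11, 11, 11]
step 3: w=[0.0405, 0.0405, 0.0405, 0.0951, 0.0951, 0.0951, 0.0951, 0.0951, 0.0951, 0.1026, 0.1026, 0.1026]  mean=-0.4090  Neff=11.0149  idx=[1, 3, 4, 5, 6, 6, 7, 8, 9, 10, 11, 11]

post_mean = -0.4090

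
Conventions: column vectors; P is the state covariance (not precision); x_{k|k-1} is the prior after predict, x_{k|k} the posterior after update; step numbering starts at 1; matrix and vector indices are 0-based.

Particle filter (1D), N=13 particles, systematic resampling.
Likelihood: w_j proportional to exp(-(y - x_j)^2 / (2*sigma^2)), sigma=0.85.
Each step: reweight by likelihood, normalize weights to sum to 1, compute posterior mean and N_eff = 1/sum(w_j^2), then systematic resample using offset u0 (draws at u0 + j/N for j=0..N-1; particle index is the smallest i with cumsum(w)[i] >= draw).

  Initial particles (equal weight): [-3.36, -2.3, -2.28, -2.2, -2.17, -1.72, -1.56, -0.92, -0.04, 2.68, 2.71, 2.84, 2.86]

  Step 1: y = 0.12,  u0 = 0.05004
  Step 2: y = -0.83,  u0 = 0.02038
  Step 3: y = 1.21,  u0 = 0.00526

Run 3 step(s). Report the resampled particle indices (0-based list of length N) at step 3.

step 1: w=[0.0001, 0.0096, 0.0102, 0.0133, 0.0146, 0.0530, 0.0783, 0.2611, 0.5422, 0.0059, 0.0053, 0.0033, 0.0031]  mean=-0.5336  Neff=2.6903  idx=[5, 6, 7, 7, 7, 7, 8, 8, 8, 8, 8, 8, 8]
step 2: w=[0.0590, 0.0706, 0.1016, 0.1016, 0.1016, 0.1016, 0.0663, 0.0663, 0.0663, 0.0663, 0.0663, 0.0663, 0.0663]  mean=-0.6040  Neff=12.4226  idx=[0, 1, 2, 3, 3, 4, 5, 6, 7, 8, 9, 10, 12]
step 3: w=[0.0012, 0.0022, 0.0192, 0.0192, 0.0192, 0.0192, 0.0192, 0.1501, 0.1501, 0.1501, 0.1501, 0.1501, 0.1501]  mean=-0.1296  Neff=7.2946  idx=[2, 6, 7, 7, 8, 8, 9, 9, 10, 10, 11, 12, 12]

resampled_idx = [2, 6, 7, 7, 8, 8, 9, 9, 10, 10, 11, 12, 12]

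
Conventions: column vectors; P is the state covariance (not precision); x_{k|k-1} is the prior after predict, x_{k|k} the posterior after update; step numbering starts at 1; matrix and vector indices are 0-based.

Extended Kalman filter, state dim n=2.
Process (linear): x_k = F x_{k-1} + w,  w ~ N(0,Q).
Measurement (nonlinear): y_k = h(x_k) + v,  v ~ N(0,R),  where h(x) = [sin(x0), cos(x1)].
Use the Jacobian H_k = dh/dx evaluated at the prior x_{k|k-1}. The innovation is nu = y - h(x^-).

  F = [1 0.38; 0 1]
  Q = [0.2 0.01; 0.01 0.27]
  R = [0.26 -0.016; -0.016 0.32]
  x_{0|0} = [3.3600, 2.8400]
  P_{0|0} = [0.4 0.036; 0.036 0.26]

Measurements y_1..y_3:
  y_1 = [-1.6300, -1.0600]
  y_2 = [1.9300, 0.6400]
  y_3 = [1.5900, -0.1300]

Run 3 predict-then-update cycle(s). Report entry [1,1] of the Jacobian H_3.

step 1: x^-=[4.4392, 2.8400]  P^-=[0.6649 0.1448; 0.1448 0.5300]  H_jac=[-0.2698 0.0000; 0.0000 -0.2970]  S=[0.3084 -0.0044; -0.0044 0.3668]  K=[-0.5835 -0.1243; -0.1328 -0.4308]  nu=[-0.6671, -0.1051]  x^+=[4.8415, 2.9739]  P^+=[0.5549 0.1024; 0.1024 0.4570]
step 2: x^-=[5.9716, 2.9739]  P^-=[0.8987 0.2861; 0.2861 0.7270]  H_jac=[0.9518 0.0000; 0.0000 -0.1669]  S=[1.0742 -0.0615; -0.0615 0.3403]  K=[0.7965 0.0035; 0.2355 -0.3141]  nu=[2.2366, 1.6260]  x^+=[7.7588, 2.9900]  P^+=[0.2175 0.0696; 0.0696 0.6247]
step 3: x^-=[8.8950, 2.9900]  P^-=[0.5606 0.3170; 0.3170 0.8947]  H_jac=[-0.8629 0.0000; 0.0000 -0.1510]  S=[0.6775 0.0253; 0.0253 0.3404]  K=[-0.7108 -0.0878; -0.3900 -0.3679]  nu=[1.0846, 0.8585]  x^+=[8.0486, 2.2510]  P^+=[0.2125 0.1107; 0.1107 0.7383]

H_jac[1,1] = -0.1510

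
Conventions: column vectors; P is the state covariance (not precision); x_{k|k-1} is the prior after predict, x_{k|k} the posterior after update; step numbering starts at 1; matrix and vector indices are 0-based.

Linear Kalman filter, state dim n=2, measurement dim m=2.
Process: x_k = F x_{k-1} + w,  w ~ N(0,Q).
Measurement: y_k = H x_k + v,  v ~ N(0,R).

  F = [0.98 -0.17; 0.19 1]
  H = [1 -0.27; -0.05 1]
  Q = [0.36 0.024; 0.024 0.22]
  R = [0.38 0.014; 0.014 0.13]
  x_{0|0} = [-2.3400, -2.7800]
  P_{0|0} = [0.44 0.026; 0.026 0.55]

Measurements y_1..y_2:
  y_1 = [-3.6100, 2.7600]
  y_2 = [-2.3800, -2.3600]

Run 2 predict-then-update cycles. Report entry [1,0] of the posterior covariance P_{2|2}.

P_post[1,0] = 0.0408

step 1: x^-=[-1.8206, -3.2246]  P^-=[0.7898 0.0371; 0.0371 0.7958]  S=[1.2078 -0.2028; -0.2028 0.9240]  K=[0.6699 0.1444; -0.0031 0.8585]  nu=[-2.6600, 5.8936]  x^+=[-2.7516, 1.8432]  P^+=[0.2678 0.0415; 0.0415 0.1136]
step 2: x^-=[-3.0099, 1.3204]  P^-=[0.6066 0.0939; 0.0939 0.3591]  S=[0.9621 -0.0181; -0.0181 0.4812]  K=[0.6071 0.1550; 0.0107 0.7369]  nu=[0.9864, -3.8309]  x^+=[-3.0047, -1.4919]  P^+=[0.2439 0.0408; 0.0408 0.0980]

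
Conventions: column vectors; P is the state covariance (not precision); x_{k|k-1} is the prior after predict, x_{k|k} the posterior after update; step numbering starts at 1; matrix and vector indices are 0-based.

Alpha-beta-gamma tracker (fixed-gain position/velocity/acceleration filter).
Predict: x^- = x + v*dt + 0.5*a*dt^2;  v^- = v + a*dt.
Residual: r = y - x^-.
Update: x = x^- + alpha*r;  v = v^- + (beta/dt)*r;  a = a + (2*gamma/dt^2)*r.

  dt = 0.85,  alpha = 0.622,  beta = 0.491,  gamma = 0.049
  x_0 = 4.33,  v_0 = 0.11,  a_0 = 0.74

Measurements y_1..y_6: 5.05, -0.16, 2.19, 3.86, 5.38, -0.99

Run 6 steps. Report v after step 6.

step 1: x_pred=4.6908  r=0.3592  x^+=4.9142  v^+=0.9465  a^+=0.7887
step 2: x_pred=6.0037  r=-6.1637  x^+=2.1699  v^+=-1.9435  a^+=-0.0473
step 3: x_pred=0.5008  r=1.6892  x^+=1.5515  v^+=-1.0080  a^+=0.1818
step 4: x_pred=0.7604  r=3.0996  x^+=2.6883  v^+=0.9371  a^+=0.6022
step 5: x_pred=3.7024  r=1.6776  x^+=4.7459  v^+=2.4180  a^+=0.8298
step 6: x_pred=7.1009  r=-8.0909  x^+=2.0684  v^+=-1.5504  a^+=-0.2677

v_post = -1.5504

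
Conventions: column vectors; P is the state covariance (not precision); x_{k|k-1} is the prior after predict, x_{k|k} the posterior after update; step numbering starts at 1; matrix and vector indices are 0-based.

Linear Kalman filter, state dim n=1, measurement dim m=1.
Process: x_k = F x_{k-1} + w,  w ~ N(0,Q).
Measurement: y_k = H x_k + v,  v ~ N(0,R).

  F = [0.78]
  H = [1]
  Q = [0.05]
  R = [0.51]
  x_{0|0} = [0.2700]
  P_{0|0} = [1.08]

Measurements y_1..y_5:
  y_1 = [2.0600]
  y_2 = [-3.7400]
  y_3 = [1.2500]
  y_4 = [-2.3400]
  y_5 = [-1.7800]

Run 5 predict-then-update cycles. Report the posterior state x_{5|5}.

x_post = [-0.6011]

step 1: x^-=[0.2106]  P^-=[0.7071]  S=[1.2171]  K=[0.5810]  nu=[1.8494]  x^+=[1.2850]  P^+=[0.2963]
step 2: x^-=[1.0023]  P^-=[0.2303]  S=[0.7403]  K=[0.3111]  nu=[-4.7423]  x^+=[-0.4728]  P^+=[0.1586]
step 3: x^-=[-0.3688]  P^-=[0.1465]  S=[0.6565]  K=[0.2232]  nu=[1.6188]  x^+=[-0.0075]  P^+=[0.1138]
step 4: x^-=[-0.0059]  P^-=[0.1192]  S=[0.6292]  K=[0.1895]  nu=[-2.3341]  x^+=[-0.4482]  P^+=[0.0966]
step 5: x^-=[-0.3496]  P^-=[0.1088]  S=[0.6188]  K=[0.1758]  nu=[-1.4304]  x^+=[-0.6011]  P^+=[0.0897]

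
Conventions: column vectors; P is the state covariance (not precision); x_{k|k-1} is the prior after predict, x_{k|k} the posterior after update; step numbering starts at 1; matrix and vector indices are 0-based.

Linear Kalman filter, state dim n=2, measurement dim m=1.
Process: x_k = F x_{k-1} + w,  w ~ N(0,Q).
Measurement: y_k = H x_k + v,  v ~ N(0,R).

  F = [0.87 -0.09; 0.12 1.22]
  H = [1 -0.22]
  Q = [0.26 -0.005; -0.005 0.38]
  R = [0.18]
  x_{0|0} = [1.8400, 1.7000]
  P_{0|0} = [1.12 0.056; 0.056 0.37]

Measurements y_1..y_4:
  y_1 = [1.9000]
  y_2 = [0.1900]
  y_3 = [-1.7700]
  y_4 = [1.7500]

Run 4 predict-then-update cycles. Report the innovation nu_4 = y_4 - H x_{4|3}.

step 1: x^-=[1.4478, 2.2948]  P^-=[1.1020 0.1301; 0.1301 0.9632]  S=[1.2713]  K=[0.8443; -0.0643]  nu=[0.9571]  x^+=[2.2558, 2.2332]  P^+=[0.1958 0.1992; 0.1992 0.9580]
step 2: x^-=[1.7616, 2.9952]  P^-=[0.3848 0.1195; 0.1195 1.8670]  S=[0.6025]  K=[0.5949; -0.4833]  nu=[-0.9126]  x^+=[1.2186, 3.4363]  P^+=[0.1715 0.2928; 0.2928 1.7262]
step 3: x^-=[0.7509, 4.3386]  P^-=[0.3579 0.1309; 0.1309 3.0375]  S=[0.6273]  K=[0.5246; -0.8565]  nu=[-1.5664]  x^+=[-0.0709, 5.6802]  P^+=[0.1853 0.4128; 0.4128 2.5773]
step 4: x^-=[-0.5729, 6.9213]  P^-=[0.3564 0.1651; 0.1651 4.3396]  S=[0.6739]  K=[0.4751; -1.1718]  nu=[3.8456]  x^+=[1.2541, 2.4150]  P^+=[0.2044 0.5402; 0.5402 3.4143]

innov = [3.8456]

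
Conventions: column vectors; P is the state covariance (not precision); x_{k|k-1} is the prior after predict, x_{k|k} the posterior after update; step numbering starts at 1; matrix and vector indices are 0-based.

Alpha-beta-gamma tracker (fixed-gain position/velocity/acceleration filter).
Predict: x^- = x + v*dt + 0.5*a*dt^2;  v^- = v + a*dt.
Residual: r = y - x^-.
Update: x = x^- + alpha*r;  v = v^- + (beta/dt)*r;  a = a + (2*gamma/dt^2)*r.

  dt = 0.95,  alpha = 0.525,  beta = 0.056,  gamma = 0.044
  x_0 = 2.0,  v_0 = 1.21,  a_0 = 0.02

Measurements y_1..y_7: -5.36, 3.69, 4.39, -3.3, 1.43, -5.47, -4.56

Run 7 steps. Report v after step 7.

step 1: x_pred=3.1585  r=-8.5185  x^+=-1.3137  v^+=0.7269  a^+=-0.8106
step 2: x_pred=-0.9890  r=4.6790  x^+=1.4675  v^+=0.2326  a^+=-0.3544
step 3: x_pred=1.5285  r=2.8615  x^+=3.0308  v^+=0.0646  a^+=-0.0754
step 4: x_pred=3.0582  r=-6.3582  x^+=-0.2799  v^+=-0.3818  a^+=-0.6953
step 5: x_pred=-0.9564  r=2.3864  x^+=0.2965  v^+=-0.9017  a^+=-0.4626
step 6: x_pred=-0.7689  r=-4.7011  x^+=-3.2370  v^+=-1.6183  a^+=-0.9210
step 7: x_pred=-5.1900  r=0.6300  x^+=-4.8593  v^+=-2.4562  a^+=-0.8596

v_post = -2.4562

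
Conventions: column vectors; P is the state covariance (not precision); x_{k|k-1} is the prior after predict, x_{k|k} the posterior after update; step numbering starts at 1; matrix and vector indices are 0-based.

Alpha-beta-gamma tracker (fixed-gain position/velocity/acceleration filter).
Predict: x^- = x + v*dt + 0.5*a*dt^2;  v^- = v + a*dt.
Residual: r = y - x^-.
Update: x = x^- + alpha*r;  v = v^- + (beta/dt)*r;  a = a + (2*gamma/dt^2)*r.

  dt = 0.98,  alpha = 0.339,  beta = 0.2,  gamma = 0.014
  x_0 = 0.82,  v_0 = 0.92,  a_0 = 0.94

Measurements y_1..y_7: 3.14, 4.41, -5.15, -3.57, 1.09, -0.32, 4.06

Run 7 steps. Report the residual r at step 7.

resid = 2.9174

step 1: x_pred=2.1730  r=0.9670  x^+=2.5008  v^+=2.0385  a^+=0.9682
step 2: x_pred=4.9635  r=-0.5535  x^+=4.7759  v^+=2.8744  a^+=0.9521
step 3: x_pred=8.0500  r=-13.2000  x^+=3.5752  v^+=1.1136  a^+=0.5672
step 4: x_pred=4.9388  r=-8.5088  x^+=2.0543  v^+=-0.0671  a^+=0.3191
step 5: x_pred=2.1419  r=-1.0519  x^+=1.7853  v^+=0.0310  a^+=0.2885
step 6: x_pred=1.9542  r=-2.2742  x^+=1.1833  v^+=-0.1504  a^+=0.2222
step 7: x_pred=1.1426  r=2.9174  x^+=2.1316  v^+=0.6627  a^+=0.3072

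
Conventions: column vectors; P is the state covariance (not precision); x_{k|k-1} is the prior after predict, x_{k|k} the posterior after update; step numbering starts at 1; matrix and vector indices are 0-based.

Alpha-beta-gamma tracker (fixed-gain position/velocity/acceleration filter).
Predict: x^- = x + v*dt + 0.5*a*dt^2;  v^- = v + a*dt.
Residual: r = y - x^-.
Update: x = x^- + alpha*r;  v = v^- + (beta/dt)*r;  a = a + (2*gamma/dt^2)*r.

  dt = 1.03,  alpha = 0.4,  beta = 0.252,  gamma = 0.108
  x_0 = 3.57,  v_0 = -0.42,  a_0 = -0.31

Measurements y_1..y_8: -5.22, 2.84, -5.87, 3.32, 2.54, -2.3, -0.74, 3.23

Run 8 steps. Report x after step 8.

step 1: x_pred=2.9730  r=-8.1930  x^+=-0.3042  v^+=-2.7438  a^+=-1.9781
step 2: x_pred=-4.1796  r=7.0196  x^+=-1.3718  v^+=-3.0638  a^+=-0.5489
step 3: x_pred=-4.8186  r=-1.0514  x^+=-5.2392  v^+=-3.8864  a^+=-0.7630
step 4: x_pred=-9.6469  r=12.9669  x^+=-4.4601  v^+=-1.4998  a^+=1.8771
step 5: x_pred=-5.0092  r=7.5492  x^+=-1.9895  v^+=2.2807  a^+=3.4141
step 6: x_pred=2.1706  r=-4.4706  x^+=0.3824  v^+=4.7034  a^+=2.5039
step 7: x_pred=6.5551  r=-7.2951  x^+=3.6371  v^+=5.4976  a^+=1.0186
step 8: x_pred=9.8400  r=-6.6100  x^+=7.1960  v^+=4.9296  a^+=-0.3272

x_post = 7.1960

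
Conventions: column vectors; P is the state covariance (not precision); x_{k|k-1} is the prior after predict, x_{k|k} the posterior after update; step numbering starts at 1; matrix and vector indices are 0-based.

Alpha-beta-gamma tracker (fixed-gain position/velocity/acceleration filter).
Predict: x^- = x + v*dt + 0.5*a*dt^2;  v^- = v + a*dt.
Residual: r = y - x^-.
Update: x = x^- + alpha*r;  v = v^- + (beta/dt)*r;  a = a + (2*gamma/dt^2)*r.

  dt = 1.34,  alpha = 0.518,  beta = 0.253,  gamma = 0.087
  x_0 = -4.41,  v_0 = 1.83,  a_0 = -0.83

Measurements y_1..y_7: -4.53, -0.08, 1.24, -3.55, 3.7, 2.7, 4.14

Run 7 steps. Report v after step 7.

step 1: x_pred=-2.7030  r=-1.8270  x^+=-3.6494  v^+=0.3728  a^+=-1.0070
step 2: x_pred=-4.0539  r=3.9739  x^+=-1.9954  v^+=-0.2263  a^+=-0.6220
step 3: x_pred=-2.8571  r=4.0971  x^+=-0.7348  v^+=-0.2862  a^+=-0.2249
step 4: x_pred=-1.3202  r=-2.2298  x^+=-2.4752  v^+=-1.0086  a^+=-0.4410
step 5: x_pred=-4.2227  r=7.9227  x^+=-0.1187  v^+=-0.1037  a^+=0.3267
step 6: x_pred=0.0356  r=2.6644  x^+=1.4158  v^+=0.8372  a^+=0.5849
step 7: x_pred=3.0627  r=1.0773  x^+=3.6207  v^+=1.8243  a^+=0.6893

v_post = 1.8243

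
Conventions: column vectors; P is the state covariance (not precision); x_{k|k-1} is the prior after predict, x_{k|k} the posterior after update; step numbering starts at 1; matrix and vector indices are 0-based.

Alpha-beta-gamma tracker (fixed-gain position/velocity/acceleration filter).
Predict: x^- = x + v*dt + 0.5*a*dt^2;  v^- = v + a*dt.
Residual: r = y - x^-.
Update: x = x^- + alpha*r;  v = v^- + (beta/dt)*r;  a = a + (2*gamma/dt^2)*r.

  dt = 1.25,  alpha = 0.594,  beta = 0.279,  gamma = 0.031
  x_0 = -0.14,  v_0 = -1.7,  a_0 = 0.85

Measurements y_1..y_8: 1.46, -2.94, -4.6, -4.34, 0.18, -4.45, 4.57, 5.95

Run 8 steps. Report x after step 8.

x_post = 6.1543

step 1: x_pred=-1.6009  r=3.0609  x^+=0.2173  v^+=0.0457  a^+=0.9715
step 2: x_pred=1.0333  r=-3.9733  x^+=-1.3268  v^+=0.3732  a^+=0.8138
step 3: x_pred=-0.2246  r=-4.3754  x^+=-2.8236  v^+=0.4138  a^+=0.6402
step 4: x_pred=-1.8062  r=-2.5338  x^+=-3.3113  v^+=0.6485  a^+=0.5396
step 5: x_pred=-2.0790  r=2.2590  x^+=-0.7372  v^+=1.8273  a^+=0.6293
step 6: x_pred=2.0385  r=-6.4885  x^+=-1.8157  v^+=1.1656  a^+=0.3718
step 7: x_pred=-0.0682  r=4.6382  x^+=2.6869  v^+=2.6656  a^+=0.5559
step 8: x_pred=6.4532  r=-0.5032  x^+=6.1543  v^+=3.2481  a^+=0.5359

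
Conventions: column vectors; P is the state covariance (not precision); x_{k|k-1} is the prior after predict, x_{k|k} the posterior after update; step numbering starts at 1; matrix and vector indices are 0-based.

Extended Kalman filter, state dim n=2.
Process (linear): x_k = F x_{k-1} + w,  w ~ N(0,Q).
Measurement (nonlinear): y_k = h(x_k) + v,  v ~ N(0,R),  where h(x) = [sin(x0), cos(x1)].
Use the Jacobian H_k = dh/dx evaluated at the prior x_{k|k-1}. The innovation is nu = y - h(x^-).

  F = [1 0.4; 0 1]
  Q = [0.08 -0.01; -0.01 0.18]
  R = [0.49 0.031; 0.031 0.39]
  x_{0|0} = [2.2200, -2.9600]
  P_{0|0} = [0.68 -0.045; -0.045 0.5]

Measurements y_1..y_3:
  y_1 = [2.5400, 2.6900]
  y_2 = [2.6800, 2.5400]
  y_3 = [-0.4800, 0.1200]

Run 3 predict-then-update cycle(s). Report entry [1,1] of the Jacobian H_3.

step 1: x^-=[1.0360, -2.9600]  P^-=[0.8040 0.1450; 0.1450 0.6800]  H_jac=[0.5097 0.0000; 0.0000 0.1806]  S=[0.6988 0.0443; 0.0443 0.4122]  K=[0.5863 0.0004; 0.0874 0.2885]  nu=[1.6796, 3.6736]  x^+=[2.0225, -1.7532]  P^+=[0.5637 0.1016; 0.1016 0.6381]
step 2: x^-=[1.3212, -1.7532]  P^-=[0.8271 0.3469; 0.3469 0.8181]  H_jac=[0.2470 0.0000; 0.0000 0.9834]  S=[0.5405 0.1153; 0.1153 1.1812]  K=[0.3232 0.2572; 0.0136 0.6798]  nu=[1.7110, 2.7214]  x^+=[2.5742, 0.1200]  P^+=[0.6733 0.1122; 0.1122 0.2700]
step 3: x^-=[2.6222, 0.1200]  P^-=[0.8863 0.2102; 0.2102 0.4500]  H_jac=[-0.8681 0.0000; 0.0000 -0.1197]  S=[1.1580 0.0528; 0.0528 0.3964]  K=[-0.6656 0.0252; -0.1523 -0.1156]  nu=[-0.9764, -0.8728]  x^+=[3.2500, 0.3696]  P^+=[0.3748 0.0901; 0.0901 0.4160]

H_jac[1,1] = -0.1197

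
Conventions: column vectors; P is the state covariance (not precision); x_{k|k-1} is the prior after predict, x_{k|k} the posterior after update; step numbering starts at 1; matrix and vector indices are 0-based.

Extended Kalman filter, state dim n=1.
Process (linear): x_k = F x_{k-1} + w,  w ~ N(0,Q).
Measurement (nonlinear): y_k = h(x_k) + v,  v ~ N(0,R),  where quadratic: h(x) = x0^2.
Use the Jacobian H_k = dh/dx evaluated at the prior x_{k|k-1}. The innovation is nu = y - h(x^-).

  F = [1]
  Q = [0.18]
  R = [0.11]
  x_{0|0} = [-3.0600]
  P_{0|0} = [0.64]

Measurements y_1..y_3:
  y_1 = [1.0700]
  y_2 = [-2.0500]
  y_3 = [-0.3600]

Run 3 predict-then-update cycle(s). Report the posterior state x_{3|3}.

x_post = [-0.0244]

step 1: x^-=[-3.0600]  P^-=[0.8200]  H_jac=[-6.1200]  S=[30.8226]  K=[-0.1628]  nu=[-8.2936]  x^+=[-1.7097]  P^+=[0.0029]
step 2: x^-=[-1.7097]  P^-=[0.1829]  H_jac=[-3.4193]  S=[2.2488]  K=[-0.2781]  nu=[-4.9730]  x^+=[-0.3264]  P^+=[0.0089]
step 3: x^-=[-0.3264]  P^-=[0.1889]  H_jac=[-0.6529]  S=[0.1905]  K=[-0.6474]  nu=[-0.4666]  x^+=[-0.0244]  P^+=[0.1091]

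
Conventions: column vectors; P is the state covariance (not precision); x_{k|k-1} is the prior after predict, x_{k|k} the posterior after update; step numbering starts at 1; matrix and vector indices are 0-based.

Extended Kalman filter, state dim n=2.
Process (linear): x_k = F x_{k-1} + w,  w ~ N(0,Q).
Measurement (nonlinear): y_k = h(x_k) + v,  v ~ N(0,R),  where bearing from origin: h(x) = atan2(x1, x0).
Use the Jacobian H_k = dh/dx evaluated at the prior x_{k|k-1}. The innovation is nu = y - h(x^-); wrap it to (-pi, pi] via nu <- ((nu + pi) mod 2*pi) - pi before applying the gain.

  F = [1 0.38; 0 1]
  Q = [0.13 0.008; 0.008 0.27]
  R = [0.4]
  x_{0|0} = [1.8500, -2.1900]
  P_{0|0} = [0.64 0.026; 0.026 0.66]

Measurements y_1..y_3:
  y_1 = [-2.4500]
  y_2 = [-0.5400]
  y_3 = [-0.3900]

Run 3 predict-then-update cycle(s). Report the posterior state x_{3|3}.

step 1: x^-=[1.0178, -2.1900]  P^-=[0.8851 0.2848; 0.2848 0.9300]  H_jac=[0.3755 0.1745]  S=[0.5905]  K=[0.6471; 0.4560]  nu=[-1.3143]  x^+=[0.1674, -2.7893]  P^+=[0.6379 0.1106; 0.1106 0.8072]
step 2: x^-=[-0.8925, -2.7893]  P^-=[0.9685 0.4253; 0.4253 1.0772]  H_jac=[0.3252 -0.1041]  S=[0.4853]  K=[0.5578; 0.0540]  nu=[1.3405]  x^+=[-0.1448, -2.7169]  P^+=[0.8175 0.4107; 0.4107 1.0758]
step 3: x^-=[-1.1772, -2.7169]  P^-=[1.4149 0.8275; 0.8275 1.3458]  H_jac=[0.3099 -0.1343]  S=[0.4913]  K=[0.6663; 0.1541]  nu=[1.5897]  x^+=[-0.1180, -2.4718]  P^+=[1.1968 0.7770; 0.7770 1.3341]

x_post = [-0.1180, -2.4718]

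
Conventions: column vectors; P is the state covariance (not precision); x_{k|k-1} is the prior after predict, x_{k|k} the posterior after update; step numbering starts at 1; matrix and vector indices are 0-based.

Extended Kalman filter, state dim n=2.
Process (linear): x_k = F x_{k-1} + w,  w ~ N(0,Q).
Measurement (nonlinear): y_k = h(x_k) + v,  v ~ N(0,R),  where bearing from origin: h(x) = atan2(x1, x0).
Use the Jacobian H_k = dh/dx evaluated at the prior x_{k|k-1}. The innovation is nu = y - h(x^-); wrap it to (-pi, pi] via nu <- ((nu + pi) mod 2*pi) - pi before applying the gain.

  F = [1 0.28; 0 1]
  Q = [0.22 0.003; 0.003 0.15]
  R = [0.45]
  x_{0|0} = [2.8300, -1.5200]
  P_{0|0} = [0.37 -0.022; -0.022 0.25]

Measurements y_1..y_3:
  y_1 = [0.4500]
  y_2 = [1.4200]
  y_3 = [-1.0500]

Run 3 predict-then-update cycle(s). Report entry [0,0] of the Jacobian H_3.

step 1: x^-=[2.4044, -1.5200]  P^-=[0.5973 0.0510; 0.0510 0.4000]  H_jac=[0.1879 0.2971]  S=[0.5121]  K=[0.2487; 0.2508]  nu=[1.0137]  x^+=[2.6565, -1.2657]  P^+=[0.5656 0.0191; 0.0191 0.3678]
step 2: x^-=[2.3021, -1.2657]  P^-=[0.8251 0.1250; 0.1250 0.5178]  H_jac=[0.1834 0.3336]  S=[0.5507]  K=[0.3505; 0.3553]  nu=[1.9227]  x^+=[2.9761, -0.5826]  P^+=[0.7575 0.0565; 0.0565 0.4483]
step 3: x^-=[2.8130, -0.5826]  P^-=[1.0442 0.1850; 0.1850 0.5983]  H_jac=[0.0706 0.3409]  S=[0.5336]  K=[0.2563; 0.4066]  nu=[-0.8458]  x^+=[2.5962, -0.9266]  P^+=[1.0092 0.1294; 0.1294 0.5100]

H_jac[0,0] = 0.0706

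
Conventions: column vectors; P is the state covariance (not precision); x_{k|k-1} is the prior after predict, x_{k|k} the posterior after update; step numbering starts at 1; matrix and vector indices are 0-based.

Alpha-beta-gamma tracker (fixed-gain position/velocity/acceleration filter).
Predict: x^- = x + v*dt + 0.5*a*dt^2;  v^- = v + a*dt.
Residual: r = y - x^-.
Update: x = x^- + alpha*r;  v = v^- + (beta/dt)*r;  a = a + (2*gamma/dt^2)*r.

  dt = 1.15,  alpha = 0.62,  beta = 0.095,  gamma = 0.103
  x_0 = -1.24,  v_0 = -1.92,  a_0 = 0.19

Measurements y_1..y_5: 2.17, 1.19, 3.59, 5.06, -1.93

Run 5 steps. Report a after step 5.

step 1: x_pred=-3.3224  r=5.4924  x^+=0.0829  v^+=-1.2478  a^+=1.0455
step 2: x_pred=-0.6607  r=1.8507  x^+=0.4867  v^+=0.1074  a^+=1.3338
step 3: x_pred=1.4923  r=2.0977  x^+=2.7929  v^+=1.8146  a^+=1.6605
step 4: x_pred=5.9777  r=-0.9177  x^+=5.4087  v^+=3.6484  a^+=1.5176
step 5: x_pred=10.6079  r=-12.5379  x^+=2.8344  v^+=4.3579  a^+=-0.4354

a_post = -0.4354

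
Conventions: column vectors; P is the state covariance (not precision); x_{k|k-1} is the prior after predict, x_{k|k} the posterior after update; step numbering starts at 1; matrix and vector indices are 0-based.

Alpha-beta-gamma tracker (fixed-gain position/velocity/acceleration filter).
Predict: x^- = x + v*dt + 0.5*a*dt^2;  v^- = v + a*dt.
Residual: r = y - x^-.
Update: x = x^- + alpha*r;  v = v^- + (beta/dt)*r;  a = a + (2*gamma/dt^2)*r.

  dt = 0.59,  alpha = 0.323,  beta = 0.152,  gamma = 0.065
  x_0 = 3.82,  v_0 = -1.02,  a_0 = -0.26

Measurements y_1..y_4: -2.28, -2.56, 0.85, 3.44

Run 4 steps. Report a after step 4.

step 1: x_pred=3.1729  r=-5.4529  x^+=1.4116  v^+=-2.5782  a^+=-2.2964
step 2: x_pred=-0.5092  r=-2.0508  x^+=-1.1716  v^+=-4.4615  a^+=-3.0623
step 3: x_pred=-4.3369  r=5.1869  x^+=-2.6615  v^+=-4.9320  a^+=-1.1252
step 4: x_pred=-5.7672  r=9.2072  x^+=-2.7933  v^+=-3.2238  a^+=2.3132

a_post = 2.3132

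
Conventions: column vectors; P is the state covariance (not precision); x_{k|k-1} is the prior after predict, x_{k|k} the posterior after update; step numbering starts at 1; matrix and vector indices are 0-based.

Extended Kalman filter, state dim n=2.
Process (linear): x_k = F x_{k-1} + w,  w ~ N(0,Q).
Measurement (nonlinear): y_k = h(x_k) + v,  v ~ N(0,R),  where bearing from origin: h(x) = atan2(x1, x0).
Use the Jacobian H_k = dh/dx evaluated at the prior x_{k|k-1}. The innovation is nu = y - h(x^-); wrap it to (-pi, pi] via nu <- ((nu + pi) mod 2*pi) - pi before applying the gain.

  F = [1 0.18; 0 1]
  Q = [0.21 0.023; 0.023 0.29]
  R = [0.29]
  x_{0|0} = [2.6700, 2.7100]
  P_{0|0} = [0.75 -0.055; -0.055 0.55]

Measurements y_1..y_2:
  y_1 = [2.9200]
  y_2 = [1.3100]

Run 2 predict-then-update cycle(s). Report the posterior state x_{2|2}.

step 1: x^-=[3.1578, 2.7100]  P^-=[0.9580 0.0670; 0.0670 0.8400]  H_jac=[-0.1565 0.1824]  S=[0.3376]  K=[-0.4080; 0.4227]  nu=[2.2108]  x^+=[2.2559, 3.6445]  P^+=[0.9018 0.1252; 0.1252 0.7797]
step 2: x^-=[2.9119, 3.6445]  P^-=[1.1822 0.2886; 0.2886 1.0697]  H_jac=[-0.1675 0.1338]  S=[0.3294]  K=[-0.4839; 0.2878]  nu=[0.4133]  x^+=[2.7119, 3.7635]  P^+=[1.1051 0.3344; 0.3344 1.0424]

x_post = [2.7119, 3.7635]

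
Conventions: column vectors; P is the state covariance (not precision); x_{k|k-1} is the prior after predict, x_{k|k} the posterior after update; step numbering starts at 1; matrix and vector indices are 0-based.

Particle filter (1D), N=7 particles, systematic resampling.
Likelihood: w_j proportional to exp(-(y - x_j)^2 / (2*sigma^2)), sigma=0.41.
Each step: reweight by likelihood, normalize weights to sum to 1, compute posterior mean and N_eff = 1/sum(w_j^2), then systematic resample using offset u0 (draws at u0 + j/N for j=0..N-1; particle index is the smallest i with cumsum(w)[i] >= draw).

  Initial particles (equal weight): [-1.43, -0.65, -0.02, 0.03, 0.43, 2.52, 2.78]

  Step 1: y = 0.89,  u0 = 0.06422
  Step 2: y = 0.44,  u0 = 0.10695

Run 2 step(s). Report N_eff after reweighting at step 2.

step 1: w=[0.0000, 0.0012, 0.1166, 0.1518, 0.7299, 0.0005, 0.0000]  mean=0.3167  Neff=1.7564  idx=[2, 3, 4, 4, 4, 4, 4]
step 2: w=[0.0868, 0.0988, 0.1629, 0.1629, 0.1629, 0.1629, 0.1629]  mean=0.3514  Neff=6.6694  idx=[1, 2, 3, 4, 5, 5, 6]

N_eff = 6.6694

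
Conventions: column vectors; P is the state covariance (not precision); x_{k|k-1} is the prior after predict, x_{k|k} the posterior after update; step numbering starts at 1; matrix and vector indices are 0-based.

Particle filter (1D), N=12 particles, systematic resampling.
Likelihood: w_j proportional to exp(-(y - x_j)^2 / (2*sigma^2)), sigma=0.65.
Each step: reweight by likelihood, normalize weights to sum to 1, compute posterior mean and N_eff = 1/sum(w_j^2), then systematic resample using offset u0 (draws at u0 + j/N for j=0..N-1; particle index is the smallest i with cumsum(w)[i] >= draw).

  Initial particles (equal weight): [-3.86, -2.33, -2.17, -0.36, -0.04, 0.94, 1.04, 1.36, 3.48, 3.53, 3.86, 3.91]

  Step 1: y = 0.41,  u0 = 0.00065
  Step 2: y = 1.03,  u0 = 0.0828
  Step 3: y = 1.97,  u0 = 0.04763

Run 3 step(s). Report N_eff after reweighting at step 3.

step 1: w=[0.0000, 0.0000, 0.0001, 0.1670, 0.2650, 0.2415, 0.2106, 0.1157, 0.0000, 0.0000, 0.0000, 0.0000]  mean=0.5324  Neff=4.6690  idx=[3, 3, 4, 4, 4, 4, 5, 5, 5, 6, 6, 7]
step 2: w=[0.0143, 0.0143, 0.0364, 0.0364, 0.0364, 0.0364, 0.1398, 0.1398, 0.1398, 0.1411, 0.1411, 0.1241]  mean=0.8403  Neff=8.3640  idx=[3, 5, 6, 7, 7, 8, 8, 9, 10, 10, 11, 11]
step 3: w=[0.0022, 0.0022, 0.0748, 0.0748, 0.0748, 0.0748, 0.0748, 0.0944, 0.0944, 0.0944, 0.1691, 0.1691]  mean=1.1061  Neff=8.9334  idx=[2, 3, 4, 5, 7, 7, 8, 9, 10, 10, 11, 11]

N_eff = 8.9334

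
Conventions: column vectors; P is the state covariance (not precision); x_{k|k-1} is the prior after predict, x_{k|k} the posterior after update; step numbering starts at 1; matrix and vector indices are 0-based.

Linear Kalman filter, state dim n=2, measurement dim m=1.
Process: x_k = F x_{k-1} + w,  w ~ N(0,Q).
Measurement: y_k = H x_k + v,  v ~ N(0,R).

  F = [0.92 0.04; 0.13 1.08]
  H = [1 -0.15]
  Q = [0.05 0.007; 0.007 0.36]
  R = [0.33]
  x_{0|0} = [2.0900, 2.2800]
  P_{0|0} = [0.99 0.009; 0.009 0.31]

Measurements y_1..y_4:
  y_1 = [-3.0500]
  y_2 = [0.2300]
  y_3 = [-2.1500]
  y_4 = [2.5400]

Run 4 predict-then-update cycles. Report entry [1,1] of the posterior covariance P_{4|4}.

P_post[1,1] = 2.6406

step 1: x^-=[2.0140, 2.7341]  P^-=[0.8891 0.1478; 0.1478 0.7408]  S=[1.1914]  K=[0.7276; 0.0308]  nu=[-4.6539]  x^+=[-1.3723, 2.5909]  P^+=[0.2583 0.1211; 0.1211 0.7397]
step 2: x^-=[-1.1589, 2.6198]  P^-=[0.2787 0.1908; 0.1908 1.2612]  S=[0.5798]  K=[0.4313; 0.0028]  nu=[1.7819]  x^+=[-0.3904, 2.6248]  P^+=[0.1708 0.1901; 0.1901 1.2612]
step 3: x^-=[-0.2542, 2.7840]  P^-=[0.2106 0.2718; 0.2718 1.8873]  S=[0.5015]  K=[0.3386; -0.0225]  nu=[-1.4782]  x^+=[-0.7548, 2.8173]  P^+=[0.1531 0.2756; 0.2756 1.8870]
step 4: x^-=[-0.5817, 2.9446]  P^-=[0.2029 0.3821; 0.3821 2.6410]  S=[0.4777]  K=[0.3047; -0.0294]  nu=[3.5634]  x^+=[0.5042, 2.8399]  P^+=[0.1585 0.3864; 0.3864 2.6406]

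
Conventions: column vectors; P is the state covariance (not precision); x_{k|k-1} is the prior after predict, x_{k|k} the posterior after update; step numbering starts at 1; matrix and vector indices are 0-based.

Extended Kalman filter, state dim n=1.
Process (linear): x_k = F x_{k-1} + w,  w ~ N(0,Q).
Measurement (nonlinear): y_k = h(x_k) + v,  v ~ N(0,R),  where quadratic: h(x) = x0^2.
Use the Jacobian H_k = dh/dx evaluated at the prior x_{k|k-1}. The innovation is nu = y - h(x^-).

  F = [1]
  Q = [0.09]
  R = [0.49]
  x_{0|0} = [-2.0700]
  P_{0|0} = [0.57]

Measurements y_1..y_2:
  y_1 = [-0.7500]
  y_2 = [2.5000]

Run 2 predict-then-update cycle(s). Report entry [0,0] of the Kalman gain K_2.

K[0,0] = -0.2429

step 1: x^-=[-2.0700]  P^-=[0.6600]  H_jac=[-4.1400]  S=[11.8021]  K=[-0.2315]  nu=[-5.0349]  x^+=[-0.9043]  P^+=[0.0274]
step 2: x^-=[-0.9043]  P^-=[0.1174]  H_jac=[-1.8087]  S=[0.8741]  K=[-0.2429]  nu=[1.6822]  x^+=[-1.3130]  P^+=[0.0658]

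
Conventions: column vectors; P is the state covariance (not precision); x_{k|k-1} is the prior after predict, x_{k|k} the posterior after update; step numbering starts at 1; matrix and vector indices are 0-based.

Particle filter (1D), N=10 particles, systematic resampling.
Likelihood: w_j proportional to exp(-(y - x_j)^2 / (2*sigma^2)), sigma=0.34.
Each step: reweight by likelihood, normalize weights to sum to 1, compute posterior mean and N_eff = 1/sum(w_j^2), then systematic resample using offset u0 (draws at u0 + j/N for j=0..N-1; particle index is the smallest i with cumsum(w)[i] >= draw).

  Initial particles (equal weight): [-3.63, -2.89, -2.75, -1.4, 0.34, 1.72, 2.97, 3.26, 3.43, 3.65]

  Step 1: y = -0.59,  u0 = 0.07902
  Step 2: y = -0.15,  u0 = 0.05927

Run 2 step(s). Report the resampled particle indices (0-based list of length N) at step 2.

step 1: w=[0.0000, 0.0000, 0.0000, 0.7116, 0.2884, 0.0000, 0.0000, 0.0000, 0.0000, 0.0000]  mean=-0.8982  Neff=1.6962  idx=[3, 3, 3, 3, 3, 3, 3, 4, 4, 4]
step 2: w=[0.0011, 0.0011, 0.0011, 0.0011, 0.0011, 0.0011, 0.0011, 0.3308, 0.3308, 0.3308]  mean=0.3268  Neff=3.0460  idx=[7, 7, 7, 8, 8, 8, 8, 9, 9, 9]

resampled_idx = [7, 7, 7, 8, 8, 8, 8, 9, 9, 9]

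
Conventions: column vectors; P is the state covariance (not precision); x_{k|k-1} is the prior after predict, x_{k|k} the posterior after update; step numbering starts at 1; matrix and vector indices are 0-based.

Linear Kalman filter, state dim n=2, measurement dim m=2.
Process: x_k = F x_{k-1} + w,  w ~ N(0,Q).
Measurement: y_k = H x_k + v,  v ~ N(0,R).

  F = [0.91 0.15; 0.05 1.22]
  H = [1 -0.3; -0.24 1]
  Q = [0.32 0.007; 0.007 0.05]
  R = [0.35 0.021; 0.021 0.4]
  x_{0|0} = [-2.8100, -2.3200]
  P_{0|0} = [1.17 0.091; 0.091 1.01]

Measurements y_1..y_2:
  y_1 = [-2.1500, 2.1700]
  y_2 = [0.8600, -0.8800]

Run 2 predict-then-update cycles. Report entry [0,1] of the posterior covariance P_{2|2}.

P_post[0,1] = 0.1380

step 1: x^-=[-2.9051, -2.9709]  P^-=[1.3364 0.3468; 0.3468 1.5673]  S=[1.6194 -0.3982; -0.3982 1.8778]  K=[0.8065 0.1849; 0.1246 0.8167]  nu=[-0.1362, 4.4437]  x^+=[-2.1934, 0.6415]  P^+=[0.3377 0.1719; 0.1719 0.3706]
step 2: x^-=[-1.8998, 0.6729]  P^-=[0.6550 0.2824; 0.2824 0.6234]  S=[0.8916 -0.0205; -0.0205 0.9256]  K=[0.6430 0.1495; 0.1208 0.6030]  nu=[2.9616, -2.0089]  x^+=[-0.2958, -0.1806]  P^+=[0.2696 0.1380; 0.1380 0.2768]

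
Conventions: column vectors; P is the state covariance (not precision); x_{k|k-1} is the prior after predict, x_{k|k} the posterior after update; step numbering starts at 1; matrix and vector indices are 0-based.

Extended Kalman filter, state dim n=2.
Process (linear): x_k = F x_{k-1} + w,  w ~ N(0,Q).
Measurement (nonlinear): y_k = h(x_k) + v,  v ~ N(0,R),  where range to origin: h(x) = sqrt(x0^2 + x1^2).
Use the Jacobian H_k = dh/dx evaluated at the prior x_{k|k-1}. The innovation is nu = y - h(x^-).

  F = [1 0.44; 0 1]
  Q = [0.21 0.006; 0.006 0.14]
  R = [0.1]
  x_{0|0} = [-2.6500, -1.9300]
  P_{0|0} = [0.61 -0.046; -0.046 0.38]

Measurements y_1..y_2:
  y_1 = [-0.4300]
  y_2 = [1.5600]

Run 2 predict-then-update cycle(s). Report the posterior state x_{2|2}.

x_post = [0.0219, -1.3583]

step 1: x^-=[-3.4992, -1.9300]  P^-=[0.8531 0.1272; 0.1272 0.5200]  H_jac=[-0.8756 -0.4830]  S=[0.9830]  K=[-0.8224; -0.3688]  nu=[-4.4262]  x^+=[0.1410, -0.2976]  P^+=[0.1882 -0.1709; -0.1709 0.3863]
step 2: x^-=[0.0100, -0.2976]  P^-=[0.3226 0.0050; 0.0050 0.5263]  H_jac=[0.0337 -0.9994]  S=[0.6257]  K=[0.0094; -0.8403]  nu=[1.2622]  x^+=[0.0219, -1.3583]  P^+=[0.3225 0.0099; 0.0099 0.0844]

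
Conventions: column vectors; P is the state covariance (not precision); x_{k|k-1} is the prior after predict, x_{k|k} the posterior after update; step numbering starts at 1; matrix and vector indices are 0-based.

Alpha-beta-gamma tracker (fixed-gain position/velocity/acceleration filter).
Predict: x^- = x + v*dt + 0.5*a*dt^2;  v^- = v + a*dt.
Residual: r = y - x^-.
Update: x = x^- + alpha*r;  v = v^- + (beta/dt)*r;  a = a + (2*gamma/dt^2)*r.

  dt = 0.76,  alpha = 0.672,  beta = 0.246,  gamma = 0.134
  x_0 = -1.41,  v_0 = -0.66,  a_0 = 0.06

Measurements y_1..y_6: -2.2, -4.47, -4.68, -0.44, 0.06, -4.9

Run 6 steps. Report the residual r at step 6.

step 1: x_pred=-1.8943  r=-0.3057  x^+=-2.0997  v^+=-0.7134  a^+=-0.0819
step 2: x_pred=-2.6655  r=-1.8045  x^+=-3.8781  v^+=-1.3597  a^+=-0.9191
step 3: x_pred=-5.1769  r=0.4969  x^+=-4.8430  v^+=-1.8973  a^+=-0.6886
step 4: x_pred=-6.4838  r=6.0438  x^+=-2.4224  v^+=-0.4644  a^+=2.1157
step 5: x_pred=-2.1643  r=2.2243  x^+=-0.6696  v^+=1.8635  a^+=3.1477
step 6: x_pred=1.6558  r=-6.5558  x^+=-2.7497  v^+=2.1338  a^+=0.1059

resid = -6.5558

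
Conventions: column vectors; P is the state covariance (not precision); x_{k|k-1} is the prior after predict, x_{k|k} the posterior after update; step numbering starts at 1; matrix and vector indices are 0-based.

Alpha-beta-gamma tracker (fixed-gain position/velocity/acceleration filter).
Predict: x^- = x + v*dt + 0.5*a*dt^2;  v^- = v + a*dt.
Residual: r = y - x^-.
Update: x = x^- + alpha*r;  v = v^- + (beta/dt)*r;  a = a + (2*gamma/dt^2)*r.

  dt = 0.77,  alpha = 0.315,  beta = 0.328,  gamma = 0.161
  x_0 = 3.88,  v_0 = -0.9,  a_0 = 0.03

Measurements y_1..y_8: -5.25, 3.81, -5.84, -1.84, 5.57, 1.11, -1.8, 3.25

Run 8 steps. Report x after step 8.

x_post = 14.4710

step 1: x_pred=3.1959  r=-8.4459  x^+=0.5354  v^+=-4.4746  a^+=-4.5569
step 2: x_pred=-4.2609  r=8.0709  x^+=-1.7186  v^+=-4.5454  a^+=-0.1736
step 3: x_pred=-5.2701  r=-0.5699  x^+=-5.4496  v^+=-4.9219  a^+=-0.4832
step 4: x_pred=-9.3827  r=7.5427  x^+=-7.0068  v^+=-2.0810  a^+=3.6132
step 5: x_pred=-7.5380  r=13.1080  x^+=-3.4090  v^+=6.2849  a^+=10.7321
step 6: x_pred=4.6119  r=-3.5019  x^+=3.5088  v^+=13.0568  a^+=8.8302
step 7: x_pred=16.1803  r=-17.9803  x^+=10.5165  v^+=12.1970  a^+=-0.9348
step 8: x_pred=19.6310  r=-16.3810  x^+=14.4710  v^+=4.4993  a^+=-9.8312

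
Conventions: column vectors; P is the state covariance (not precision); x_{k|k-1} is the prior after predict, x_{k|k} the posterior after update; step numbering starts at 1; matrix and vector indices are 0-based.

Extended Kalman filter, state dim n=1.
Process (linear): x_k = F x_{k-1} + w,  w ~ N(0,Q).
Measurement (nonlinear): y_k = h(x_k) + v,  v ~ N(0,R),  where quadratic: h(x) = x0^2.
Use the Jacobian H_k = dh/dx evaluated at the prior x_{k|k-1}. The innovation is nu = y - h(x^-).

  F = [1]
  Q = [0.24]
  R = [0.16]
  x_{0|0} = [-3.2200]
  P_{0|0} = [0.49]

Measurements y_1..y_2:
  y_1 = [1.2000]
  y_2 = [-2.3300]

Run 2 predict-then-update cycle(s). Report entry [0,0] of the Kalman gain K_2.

step 1: x^-=[-3.2200]  P^-=[0.7300]  H_jac=[-6.4400]  S=[30.4357]  K=[-0.1545]  nu=[-9.1684]  x^+=[-1.8038]  P^+=[0.0038]
step 2: x^-=[-1.8038]  P^-=[0.2438]  H_jac=[-3.6076]  S=[3.3336]  K=[-0.2639]  nu=[-5.5838]  x^+=[-0.3303]  P^+=[0.0117]

K[0,0] = -0.2639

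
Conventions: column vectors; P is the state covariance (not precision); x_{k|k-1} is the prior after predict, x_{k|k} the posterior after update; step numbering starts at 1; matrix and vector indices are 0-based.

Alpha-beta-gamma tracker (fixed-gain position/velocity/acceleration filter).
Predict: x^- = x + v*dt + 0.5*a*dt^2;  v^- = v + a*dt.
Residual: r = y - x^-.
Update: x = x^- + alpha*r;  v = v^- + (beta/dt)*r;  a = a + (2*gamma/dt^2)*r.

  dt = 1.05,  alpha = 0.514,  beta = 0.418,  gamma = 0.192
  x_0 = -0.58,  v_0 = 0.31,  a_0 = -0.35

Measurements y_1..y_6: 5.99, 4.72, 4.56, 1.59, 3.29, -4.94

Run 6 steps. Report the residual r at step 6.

step 1: x_pred=-0.4474  r=6.4374  x^+=2.8614  v^+=2.5052  a^+=1.8922
step 2: x_pred=6.5349  r=-1.8149  x^+=5.6021  v^+=3.7695  a^+=1.2600
step 3: x_pred=10.2546  r=-5.6946  x^+=7.3276  v^+=2.8255  a^+=-0.7234
step 4: x_pred=9.8956  r=-8.3056  x^+=5.6265  v^+=-1.2405  a^+=-3.6162
step 5: x_pred=2.3306  r=0.9594  x^+=2.8237  v^+=-4.6556  a^+=-3.2820
step 6: x_pred=-3.8739  r=-1.0661  x^+=-4.4219  v^+=-8.5261  a^+=-3.6534

resid = -1.0661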